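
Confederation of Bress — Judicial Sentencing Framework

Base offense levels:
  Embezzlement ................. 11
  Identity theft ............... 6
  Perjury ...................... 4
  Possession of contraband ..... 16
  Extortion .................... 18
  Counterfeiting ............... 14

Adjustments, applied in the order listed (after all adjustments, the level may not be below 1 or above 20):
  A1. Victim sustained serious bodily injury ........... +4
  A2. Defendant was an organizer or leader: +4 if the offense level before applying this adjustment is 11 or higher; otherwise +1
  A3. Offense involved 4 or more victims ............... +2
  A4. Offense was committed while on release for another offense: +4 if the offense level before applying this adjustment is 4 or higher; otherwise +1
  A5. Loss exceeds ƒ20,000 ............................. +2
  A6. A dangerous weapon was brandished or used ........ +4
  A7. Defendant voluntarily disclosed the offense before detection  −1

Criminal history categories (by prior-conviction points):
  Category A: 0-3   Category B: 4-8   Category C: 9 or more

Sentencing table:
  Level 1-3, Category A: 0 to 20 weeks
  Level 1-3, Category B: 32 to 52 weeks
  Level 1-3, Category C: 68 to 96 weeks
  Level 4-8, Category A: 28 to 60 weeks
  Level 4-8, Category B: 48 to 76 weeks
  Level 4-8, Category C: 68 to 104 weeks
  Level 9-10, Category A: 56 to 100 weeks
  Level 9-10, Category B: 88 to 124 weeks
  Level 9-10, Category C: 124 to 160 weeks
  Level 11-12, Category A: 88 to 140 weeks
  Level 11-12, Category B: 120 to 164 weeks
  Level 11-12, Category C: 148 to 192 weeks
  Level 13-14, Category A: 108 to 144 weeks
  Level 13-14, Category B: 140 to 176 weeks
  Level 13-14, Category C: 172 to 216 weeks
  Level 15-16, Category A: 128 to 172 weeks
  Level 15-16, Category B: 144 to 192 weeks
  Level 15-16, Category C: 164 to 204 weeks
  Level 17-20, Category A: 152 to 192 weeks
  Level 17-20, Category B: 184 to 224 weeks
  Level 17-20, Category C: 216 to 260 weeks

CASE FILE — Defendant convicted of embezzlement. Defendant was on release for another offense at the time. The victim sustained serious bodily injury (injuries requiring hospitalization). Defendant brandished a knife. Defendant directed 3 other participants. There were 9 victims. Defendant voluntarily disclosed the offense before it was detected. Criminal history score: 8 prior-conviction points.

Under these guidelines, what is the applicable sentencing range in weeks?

184-224 weeks

Base offense level for embezzlement: 11.
A1 applies: 11 + 4 = 15.
A2 applies (level before this adjustment is 15 ≥ 11, so +4): 15 + 4 = 19.
A3 applies: 19 + 2 = 21.
A4 applies (level before this adjustment is 21 ≥ 4, so +4): 21 + 4 = 25.
A6 applies: 25 + 4 = 29.
A7 applies: 29 − 1 = 28.
Level 28 exceeds the maximum of 20; capped at 20.
Final offense level: 20.
Criminal history: 8 prior points → Category B (4-8).
Level 20 falls in the 17-20 band.
Grid: Level 17-20 × Category B = 184-224 weeks.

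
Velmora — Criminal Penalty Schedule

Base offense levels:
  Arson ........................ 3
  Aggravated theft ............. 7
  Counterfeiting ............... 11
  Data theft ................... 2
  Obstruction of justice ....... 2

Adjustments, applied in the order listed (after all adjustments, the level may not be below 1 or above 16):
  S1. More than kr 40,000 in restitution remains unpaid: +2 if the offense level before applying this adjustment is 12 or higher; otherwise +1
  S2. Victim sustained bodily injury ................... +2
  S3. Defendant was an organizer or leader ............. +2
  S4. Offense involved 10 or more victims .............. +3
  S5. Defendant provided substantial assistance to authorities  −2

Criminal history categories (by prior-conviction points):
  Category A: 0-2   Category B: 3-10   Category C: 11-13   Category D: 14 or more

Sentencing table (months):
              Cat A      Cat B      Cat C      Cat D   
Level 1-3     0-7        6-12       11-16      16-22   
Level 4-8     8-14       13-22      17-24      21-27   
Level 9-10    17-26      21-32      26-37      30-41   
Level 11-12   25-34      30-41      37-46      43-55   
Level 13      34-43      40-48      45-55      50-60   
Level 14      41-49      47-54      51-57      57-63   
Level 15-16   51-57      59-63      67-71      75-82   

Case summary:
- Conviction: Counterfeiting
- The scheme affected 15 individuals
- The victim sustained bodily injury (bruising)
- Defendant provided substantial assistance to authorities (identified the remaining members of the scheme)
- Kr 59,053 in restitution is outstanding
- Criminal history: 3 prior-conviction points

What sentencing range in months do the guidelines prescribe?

Base offense level for counterfeiting: 11.
S1 applies (level before this adjustment is 11 < 12, so +1): 11 + 1 = 12.
S2 applies: 12 + 2 = 14.
S3 does not apply.
S4 applies: 14 + 3 = 17.
S5 applies: 17 − 2 = 15.
Final offense level: 15.
Criminal history: 3 prior points → Category B (3-10).
Level 15 falls in the 15-16 band.
Grid: Level 15-16 × Category B = 59-63 months.

59-63 months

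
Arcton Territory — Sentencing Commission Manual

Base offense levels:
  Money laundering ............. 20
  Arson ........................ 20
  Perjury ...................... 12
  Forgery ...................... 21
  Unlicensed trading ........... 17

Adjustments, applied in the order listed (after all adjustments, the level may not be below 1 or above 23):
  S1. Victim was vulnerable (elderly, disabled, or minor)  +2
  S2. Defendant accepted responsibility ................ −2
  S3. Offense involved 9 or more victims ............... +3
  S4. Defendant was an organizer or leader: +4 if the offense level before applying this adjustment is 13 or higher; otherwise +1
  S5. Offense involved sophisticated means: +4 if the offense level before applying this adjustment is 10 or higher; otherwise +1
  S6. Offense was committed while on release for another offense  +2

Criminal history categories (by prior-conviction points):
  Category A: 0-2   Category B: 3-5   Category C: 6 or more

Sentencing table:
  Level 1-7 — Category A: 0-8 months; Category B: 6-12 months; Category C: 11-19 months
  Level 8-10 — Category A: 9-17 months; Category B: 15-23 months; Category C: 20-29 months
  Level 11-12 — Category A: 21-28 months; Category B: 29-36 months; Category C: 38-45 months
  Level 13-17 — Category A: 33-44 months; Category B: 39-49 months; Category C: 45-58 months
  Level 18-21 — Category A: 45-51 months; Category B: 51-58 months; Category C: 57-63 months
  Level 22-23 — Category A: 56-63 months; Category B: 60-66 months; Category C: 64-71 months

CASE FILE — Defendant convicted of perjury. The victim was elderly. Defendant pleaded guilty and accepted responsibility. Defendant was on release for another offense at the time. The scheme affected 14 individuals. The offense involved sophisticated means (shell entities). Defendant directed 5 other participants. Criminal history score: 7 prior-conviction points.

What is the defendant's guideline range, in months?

Base offense level for perjury: 12.
S1 applies: 12 + 2 = 14.
S2 applies: 14 − 2 = 12.
S3 applies: 12 + 3 = 15.
S4 applies (level before this adjustment is 15 ≥ 13, so +4): 15 + 4 = 19.
S5 applies (level before this adjustment is 19 ≥ 10, so +4): 19 + 4 = 23.
S6 applies: 23 + 2 = 25.
Level 25 exceeds the maximum of 23; capped at 23.
Final offense level: 23.
Criminal history: 7 prior points → Category C (6+).
Level 23 falls in the 22-23 band.
Grid: Level 22-23 × Category C = 64-71 months.

64-71 months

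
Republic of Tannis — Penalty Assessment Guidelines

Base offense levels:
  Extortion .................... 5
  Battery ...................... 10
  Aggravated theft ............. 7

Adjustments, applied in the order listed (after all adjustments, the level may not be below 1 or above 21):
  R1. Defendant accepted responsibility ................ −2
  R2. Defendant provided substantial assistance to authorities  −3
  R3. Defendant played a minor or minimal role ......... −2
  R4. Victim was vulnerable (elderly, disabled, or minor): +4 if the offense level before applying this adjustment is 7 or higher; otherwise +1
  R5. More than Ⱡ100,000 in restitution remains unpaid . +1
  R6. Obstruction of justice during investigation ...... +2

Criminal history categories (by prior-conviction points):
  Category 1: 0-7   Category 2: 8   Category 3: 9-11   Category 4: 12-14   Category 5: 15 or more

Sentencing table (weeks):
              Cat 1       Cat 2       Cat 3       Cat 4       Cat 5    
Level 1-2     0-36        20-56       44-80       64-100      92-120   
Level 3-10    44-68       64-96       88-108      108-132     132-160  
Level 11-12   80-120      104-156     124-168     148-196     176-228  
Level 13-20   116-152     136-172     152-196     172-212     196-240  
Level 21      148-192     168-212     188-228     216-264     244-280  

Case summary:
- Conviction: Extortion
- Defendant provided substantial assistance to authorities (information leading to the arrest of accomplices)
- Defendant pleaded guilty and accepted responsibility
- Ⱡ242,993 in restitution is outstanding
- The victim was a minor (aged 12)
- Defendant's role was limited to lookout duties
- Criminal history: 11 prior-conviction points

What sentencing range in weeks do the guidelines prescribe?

Base offense level for extortion: 5.
R1 applies: 5 − 2 = 3.
R2 applies: 3 − 3 = 0.
R3 applies: 0 − 2 = -2.
R4 applies (level before this adjustment is -2 < 7, so +1): -2 + 1 = -1.
R5 applies: -1 + 1 = 0.
R6 does not apply.
Level 0 is below the minimum of 1; floored at 1.
Final offense level: 1.
Criminal history: 11 prior points → Category 3 (9-11).
Level 1 falls in the 1-2 band.
Grid: Level 1-2 × Category 3 = 44-80 weeks.

44-80 weeks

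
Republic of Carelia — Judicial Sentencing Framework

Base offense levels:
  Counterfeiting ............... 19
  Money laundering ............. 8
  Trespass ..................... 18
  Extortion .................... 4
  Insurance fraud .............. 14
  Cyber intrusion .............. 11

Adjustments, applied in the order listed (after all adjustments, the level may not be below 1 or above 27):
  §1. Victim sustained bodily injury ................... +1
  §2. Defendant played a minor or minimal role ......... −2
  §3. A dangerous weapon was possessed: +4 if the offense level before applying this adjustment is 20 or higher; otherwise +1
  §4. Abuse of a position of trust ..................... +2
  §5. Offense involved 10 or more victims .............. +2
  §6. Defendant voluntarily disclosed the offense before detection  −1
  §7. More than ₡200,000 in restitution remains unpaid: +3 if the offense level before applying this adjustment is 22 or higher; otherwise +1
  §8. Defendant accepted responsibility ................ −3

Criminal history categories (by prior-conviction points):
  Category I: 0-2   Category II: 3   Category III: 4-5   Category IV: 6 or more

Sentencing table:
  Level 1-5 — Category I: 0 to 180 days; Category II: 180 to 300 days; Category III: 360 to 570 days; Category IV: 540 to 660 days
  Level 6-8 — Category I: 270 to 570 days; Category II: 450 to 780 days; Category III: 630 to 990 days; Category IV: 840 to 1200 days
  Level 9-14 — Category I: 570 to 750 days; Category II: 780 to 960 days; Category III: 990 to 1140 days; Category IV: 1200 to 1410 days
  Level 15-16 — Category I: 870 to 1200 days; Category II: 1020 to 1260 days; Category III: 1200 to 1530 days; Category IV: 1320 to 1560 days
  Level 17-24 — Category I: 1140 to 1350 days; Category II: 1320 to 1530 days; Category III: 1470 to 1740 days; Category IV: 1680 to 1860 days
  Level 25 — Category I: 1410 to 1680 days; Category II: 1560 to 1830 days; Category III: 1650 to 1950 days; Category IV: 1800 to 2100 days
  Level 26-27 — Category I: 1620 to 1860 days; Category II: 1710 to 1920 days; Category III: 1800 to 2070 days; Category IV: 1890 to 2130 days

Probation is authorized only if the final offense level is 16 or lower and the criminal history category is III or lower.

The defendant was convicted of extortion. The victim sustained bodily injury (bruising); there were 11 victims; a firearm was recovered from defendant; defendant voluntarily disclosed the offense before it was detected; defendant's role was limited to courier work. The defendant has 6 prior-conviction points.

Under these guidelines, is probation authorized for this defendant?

No

Base offense level for extortion: 4.
§1 applies: 4 + 1 = 5.
§2 applies: 5 − 2 = 3.
§3 applies (level before this adjustment is 3 < 20, so +1): 3 + 1 = 4.
§5 applies: 4 + 2 = 6.
§6 applies: 6 − 1 = 5.
§7 does not apply.
Final offense level: 5.
Criminal history: 6 prior points → Category IV (6+).
Level 5 falls in the 1-5 band.
Grid: Level 1-5 × Category IV = 540-660 days.
Probation check: level 5 ≤ 16 and category IV > III → not eligible.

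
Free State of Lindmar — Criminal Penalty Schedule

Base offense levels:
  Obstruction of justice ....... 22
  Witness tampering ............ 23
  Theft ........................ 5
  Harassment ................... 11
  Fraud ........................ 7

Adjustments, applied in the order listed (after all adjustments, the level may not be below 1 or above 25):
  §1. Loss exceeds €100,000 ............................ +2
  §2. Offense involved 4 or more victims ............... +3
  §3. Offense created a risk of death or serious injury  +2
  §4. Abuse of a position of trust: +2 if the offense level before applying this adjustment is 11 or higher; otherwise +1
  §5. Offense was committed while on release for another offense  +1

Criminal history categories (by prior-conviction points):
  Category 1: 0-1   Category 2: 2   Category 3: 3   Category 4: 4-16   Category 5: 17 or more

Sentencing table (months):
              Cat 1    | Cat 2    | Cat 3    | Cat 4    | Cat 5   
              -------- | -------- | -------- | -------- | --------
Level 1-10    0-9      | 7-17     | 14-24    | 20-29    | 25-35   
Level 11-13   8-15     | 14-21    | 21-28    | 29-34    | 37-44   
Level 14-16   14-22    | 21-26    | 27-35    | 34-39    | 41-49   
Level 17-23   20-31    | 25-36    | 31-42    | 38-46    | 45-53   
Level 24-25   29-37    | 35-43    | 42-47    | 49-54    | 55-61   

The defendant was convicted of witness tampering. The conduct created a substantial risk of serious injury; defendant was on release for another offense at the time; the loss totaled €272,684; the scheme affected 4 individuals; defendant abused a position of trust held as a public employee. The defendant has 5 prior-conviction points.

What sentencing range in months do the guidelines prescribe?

49-54 months

Base offense level for witness tampering: 23.
§1 applies: 23 + 2 = 25.
§2 applies: 25 + 3 = 28.
§3 applies: 28 + 2 = 30.
§4 applies (level before this adjustment is 30 ≥ 11, so +2): 30 + 2 = 32.
§5 applies: 32 + 1 = 33.
Level 33 exceeds the maximum of 25; capped at 25.
Final offense level: 25.
Criminal history: 5 prior points → Category 4 (4-16).
Level 25 falls in the 24-25 band.
Grid: Level 24-25 × Category 4 = 49-54 months.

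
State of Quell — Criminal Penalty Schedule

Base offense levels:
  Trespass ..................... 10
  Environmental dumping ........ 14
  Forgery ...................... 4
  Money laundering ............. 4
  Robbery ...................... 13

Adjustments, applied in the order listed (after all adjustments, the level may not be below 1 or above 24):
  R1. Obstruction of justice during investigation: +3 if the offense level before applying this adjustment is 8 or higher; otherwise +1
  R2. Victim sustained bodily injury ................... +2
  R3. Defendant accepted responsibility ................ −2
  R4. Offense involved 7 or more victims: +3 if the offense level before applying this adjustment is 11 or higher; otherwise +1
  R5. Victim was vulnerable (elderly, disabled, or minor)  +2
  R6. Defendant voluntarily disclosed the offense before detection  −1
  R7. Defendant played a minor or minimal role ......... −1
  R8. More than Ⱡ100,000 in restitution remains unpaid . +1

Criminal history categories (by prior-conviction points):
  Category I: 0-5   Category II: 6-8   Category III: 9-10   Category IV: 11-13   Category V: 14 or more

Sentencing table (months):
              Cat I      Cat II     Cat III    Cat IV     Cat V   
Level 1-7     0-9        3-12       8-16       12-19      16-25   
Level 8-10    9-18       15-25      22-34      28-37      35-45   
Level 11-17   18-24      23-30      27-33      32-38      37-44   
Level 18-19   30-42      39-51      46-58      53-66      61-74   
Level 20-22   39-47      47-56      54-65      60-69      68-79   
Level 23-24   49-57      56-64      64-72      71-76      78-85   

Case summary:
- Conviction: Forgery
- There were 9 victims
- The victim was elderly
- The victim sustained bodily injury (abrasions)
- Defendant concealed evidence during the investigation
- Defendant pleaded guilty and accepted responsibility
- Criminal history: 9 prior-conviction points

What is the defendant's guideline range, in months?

Base offense level for forgery: 4.
R1 applies (level before this adjustment is 4 < 8, so +1): 4 + 1 = 5.
R2 applies: 5 + 2 = 7.
R3 applies: 7 − 2 = 5.
R4 applies (level before this adjustment is 5 < 11, so +1): 5 + 1 = 6.
R5 applies: 6 + 2 = 8.
R6 does not apply.
Final offense level: 8.
Criminal history: 9 prior points → Category III (9-10).
Level 8 falls in the 8-10 band.
Grid: Level 8-10 × Category III = 22-34 months.

22-34 months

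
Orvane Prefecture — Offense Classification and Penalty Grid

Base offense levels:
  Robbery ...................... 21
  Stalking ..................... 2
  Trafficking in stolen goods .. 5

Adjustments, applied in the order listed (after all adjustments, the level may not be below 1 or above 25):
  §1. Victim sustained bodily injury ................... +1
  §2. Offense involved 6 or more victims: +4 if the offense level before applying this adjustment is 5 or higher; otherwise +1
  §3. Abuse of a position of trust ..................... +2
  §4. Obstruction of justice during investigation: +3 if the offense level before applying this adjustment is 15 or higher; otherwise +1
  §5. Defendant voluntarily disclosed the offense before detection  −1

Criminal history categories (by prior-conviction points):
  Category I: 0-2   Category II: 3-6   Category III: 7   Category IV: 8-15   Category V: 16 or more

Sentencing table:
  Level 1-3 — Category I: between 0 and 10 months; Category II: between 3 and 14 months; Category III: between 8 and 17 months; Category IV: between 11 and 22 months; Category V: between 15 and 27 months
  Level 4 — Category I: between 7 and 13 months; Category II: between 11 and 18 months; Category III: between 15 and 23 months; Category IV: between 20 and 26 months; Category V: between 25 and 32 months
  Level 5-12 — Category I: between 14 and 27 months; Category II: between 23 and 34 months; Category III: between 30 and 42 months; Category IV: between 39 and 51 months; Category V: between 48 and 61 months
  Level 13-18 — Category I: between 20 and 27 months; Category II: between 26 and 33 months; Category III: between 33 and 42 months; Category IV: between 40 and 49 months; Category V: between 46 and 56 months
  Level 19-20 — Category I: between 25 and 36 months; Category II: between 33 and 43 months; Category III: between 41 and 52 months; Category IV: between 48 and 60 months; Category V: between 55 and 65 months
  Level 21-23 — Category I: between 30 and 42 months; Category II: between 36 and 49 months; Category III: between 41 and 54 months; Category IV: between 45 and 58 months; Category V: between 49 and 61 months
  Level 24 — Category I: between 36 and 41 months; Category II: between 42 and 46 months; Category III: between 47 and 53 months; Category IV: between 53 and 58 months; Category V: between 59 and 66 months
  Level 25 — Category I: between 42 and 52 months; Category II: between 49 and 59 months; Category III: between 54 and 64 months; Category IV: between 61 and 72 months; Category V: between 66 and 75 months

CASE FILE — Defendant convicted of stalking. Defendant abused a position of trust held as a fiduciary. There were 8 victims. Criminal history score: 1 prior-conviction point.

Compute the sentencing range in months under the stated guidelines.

Base offense level for stalking: 2.
§2 applies (level before this adjustment is 2 < 5, so +1): 2 + 1 = 3.
§3 applies: 3 + 2 = 5.
§4 does not apply.
§5 does not apply.
Final offense level: 5.
Criminal history: 1 prior point → Category I (0-2).
Level 5 falls in the 5-12 band.
Grid: Level 5-12 × Category I = 14-27 months.

14-27 months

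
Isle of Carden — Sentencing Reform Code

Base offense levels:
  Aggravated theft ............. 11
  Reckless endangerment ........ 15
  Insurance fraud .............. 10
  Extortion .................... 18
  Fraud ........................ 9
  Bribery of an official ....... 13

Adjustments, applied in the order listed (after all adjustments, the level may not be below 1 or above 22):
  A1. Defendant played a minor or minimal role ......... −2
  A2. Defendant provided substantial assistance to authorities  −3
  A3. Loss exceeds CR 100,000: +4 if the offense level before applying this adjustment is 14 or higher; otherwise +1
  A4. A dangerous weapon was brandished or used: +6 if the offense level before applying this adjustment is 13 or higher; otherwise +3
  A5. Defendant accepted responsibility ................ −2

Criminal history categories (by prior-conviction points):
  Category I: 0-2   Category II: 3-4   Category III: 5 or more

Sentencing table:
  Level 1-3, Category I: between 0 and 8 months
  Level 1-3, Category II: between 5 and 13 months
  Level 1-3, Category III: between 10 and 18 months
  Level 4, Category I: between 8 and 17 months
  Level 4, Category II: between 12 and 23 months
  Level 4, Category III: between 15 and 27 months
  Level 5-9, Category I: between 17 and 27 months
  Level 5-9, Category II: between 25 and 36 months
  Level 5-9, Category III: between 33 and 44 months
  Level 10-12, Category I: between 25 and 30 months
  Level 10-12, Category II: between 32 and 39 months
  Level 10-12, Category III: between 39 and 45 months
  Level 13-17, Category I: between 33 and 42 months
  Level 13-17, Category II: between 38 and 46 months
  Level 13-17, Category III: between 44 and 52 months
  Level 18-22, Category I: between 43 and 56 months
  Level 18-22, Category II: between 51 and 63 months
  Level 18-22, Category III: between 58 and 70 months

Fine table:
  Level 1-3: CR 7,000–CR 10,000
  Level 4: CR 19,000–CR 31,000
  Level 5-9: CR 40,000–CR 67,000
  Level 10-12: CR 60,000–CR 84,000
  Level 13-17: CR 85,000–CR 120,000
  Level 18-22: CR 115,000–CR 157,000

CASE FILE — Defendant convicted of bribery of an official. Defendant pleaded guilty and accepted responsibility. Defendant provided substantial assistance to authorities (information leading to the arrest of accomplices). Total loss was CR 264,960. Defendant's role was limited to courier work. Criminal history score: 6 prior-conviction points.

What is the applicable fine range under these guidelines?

CR 40,000–CR 67,000

Base offense level for bribery of an official: 13.
A1 applies: 13 − 2 = 11.
A2 applies: 11 − 3 = 8.
A3 applies (level before this adjustment is 8 < 14, so +1): 8 + 1 = 9.
A4 does not apply.
A5 applies: 9 − 2 = 7.
Final offense level: 7.
Level 7 falls in the 5-9 band.
Fine table: Level 5-9 → CR 40,000–CR 67,000.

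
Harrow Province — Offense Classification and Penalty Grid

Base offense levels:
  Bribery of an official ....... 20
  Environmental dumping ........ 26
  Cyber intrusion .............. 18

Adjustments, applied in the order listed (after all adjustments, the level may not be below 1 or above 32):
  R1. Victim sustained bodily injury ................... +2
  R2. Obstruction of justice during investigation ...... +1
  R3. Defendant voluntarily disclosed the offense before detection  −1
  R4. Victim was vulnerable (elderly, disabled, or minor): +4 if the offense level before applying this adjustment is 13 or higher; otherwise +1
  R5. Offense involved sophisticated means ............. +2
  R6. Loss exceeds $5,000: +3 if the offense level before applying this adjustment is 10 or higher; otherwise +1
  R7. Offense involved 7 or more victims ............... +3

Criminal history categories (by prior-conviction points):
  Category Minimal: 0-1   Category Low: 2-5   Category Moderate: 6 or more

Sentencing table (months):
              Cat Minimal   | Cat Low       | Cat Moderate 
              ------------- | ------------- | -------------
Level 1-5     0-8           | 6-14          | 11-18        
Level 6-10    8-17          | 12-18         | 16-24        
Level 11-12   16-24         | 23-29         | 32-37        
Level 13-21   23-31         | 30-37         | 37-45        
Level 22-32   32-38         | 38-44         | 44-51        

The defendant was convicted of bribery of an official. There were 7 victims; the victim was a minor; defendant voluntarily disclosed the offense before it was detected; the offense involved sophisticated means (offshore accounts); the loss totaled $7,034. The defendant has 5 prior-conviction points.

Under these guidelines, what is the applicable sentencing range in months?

38-44 months

Base offense level for bribery of an official: 20.
R1 does not apply.
R2 does not apply.
R3 applies: 20 − 1 = 19.
R4 applies (level before this adjustment is 19 ≥ 13, so +4): 19 + 4 = 23.
R5 applies: 23 + 2 = 25.
R6 applies (level before this adjustment is 25 ≥ 10, so +3): 25 + 3 = 28.
R7 applies: 28 + 3 = 31.
Final offense level: 31.
Criminal history: 5 prior points → Category Low (2-5).
Level 31 falls in the 22-32 band.
Grid: Level 22-32 × Category Low = 38-44 months.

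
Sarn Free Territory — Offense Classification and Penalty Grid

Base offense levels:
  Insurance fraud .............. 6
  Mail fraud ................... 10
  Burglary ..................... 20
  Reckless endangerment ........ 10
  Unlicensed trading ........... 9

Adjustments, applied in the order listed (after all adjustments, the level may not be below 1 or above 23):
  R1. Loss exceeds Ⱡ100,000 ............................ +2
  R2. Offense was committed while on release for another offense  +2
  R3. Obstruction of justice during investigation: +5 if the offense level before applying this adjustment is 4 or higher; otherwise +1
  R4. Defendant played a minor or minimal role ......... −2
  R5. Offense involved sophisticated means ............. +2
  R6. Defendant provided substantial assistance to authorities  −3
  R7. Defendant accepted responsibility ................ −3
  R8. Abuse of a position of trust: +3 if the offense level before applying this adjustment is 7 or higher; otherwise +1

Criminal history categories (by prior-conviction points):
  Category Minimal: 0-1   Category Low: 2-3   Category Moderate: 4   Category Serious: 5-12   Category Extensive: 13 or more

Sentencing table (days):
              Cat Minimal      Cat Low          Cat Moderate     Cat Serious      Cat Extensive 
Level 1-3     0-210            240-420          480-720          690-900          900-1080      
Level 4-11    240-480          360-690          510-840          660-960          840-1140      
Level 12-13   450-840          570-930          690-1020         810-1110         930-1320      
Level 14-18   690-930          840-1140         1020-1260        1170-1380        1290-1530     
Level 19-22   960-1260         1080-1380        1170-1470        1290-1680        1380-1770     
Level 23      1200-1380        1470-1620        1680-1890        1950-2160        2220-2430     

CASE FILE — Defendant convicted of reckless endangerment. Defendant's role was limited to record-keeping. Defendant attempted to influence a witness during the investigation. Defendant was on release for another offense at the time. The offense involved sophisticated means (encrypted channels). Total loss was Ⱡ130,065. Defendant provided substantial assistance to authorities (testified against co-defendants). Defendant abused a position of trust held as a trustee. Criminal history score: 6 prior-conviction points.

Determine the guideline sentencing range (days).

Base offense level for reckless endangerment: 10.
R1 applies: 10 + 2 = 12.
R2 applies: 12 + 2 = 14.
R3 applies (level before this adjustment is 14 ≥ 4, so +5): 14 + 5 = 19.
R4 applies: 19 − 2 = 17.
R5 applies: 17 + 2 = 19.
R6 applies: 19 − 3 = 16.
R8 applies (level before this adjustment is 16 ≥ 7, so +3): 16 + 3 = 19.
Final offense level: 19.
Criminal history: 6 prior points → Category Serious (5-12).
Level 19 falls in the 19-22 band.
Grid: Level 19-22 × Category Serious = 1290-1680 days.

1290-1680 days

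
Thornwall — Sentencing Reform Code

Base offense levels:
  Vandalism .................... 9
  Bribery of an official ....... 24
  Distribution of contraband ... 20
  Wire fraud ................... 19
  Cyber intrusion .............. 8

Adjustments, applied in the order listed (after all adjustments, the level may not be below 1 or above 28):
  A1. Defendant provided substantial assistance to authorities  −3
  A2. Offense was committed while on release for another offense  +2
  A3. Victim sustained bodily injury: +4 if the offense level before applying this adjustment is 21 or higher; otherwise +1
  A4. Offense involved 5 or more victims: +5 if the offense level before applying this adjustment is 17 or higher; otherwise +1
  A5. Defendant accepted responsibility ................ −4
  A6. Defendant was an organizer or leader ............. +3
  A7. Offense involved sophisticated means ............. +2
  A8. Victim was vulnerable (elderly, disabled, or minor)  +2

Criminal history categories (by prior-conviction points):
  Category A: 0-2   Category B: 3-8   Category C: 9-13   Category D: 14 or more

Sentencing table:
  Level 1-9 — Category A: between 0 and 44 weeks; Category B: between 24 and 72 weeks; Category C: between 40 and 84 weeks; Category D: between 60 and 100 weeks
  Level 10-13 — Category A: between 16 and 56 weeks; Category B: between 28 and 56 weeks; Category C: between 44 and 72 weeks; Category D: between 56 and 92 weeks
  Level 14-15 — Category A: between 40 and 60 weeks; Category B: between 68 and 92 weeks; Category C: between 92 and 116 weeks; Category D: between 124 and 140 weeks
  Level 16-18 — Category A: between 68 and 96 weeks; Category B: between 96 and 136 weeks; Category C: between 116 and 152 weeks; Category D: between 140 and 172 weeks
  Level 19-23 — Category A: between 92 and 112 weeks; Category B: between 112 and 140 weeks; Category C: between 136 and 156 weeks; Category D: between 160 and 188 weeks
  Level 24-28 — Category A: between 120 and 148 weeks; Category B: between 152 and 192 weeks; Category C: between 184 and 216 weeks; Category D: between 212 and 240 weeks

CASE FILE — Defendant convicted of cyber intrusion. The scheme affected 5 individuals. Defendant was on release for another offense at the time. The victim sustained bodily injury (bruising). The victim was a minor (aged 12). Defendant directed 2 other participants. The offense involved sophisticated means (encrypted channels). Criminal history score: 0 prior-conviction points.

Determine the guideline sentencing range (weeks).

92-112 weeks

Base offense level for cyber intrusion: 8.
A2 applies: 8 + 2 = 10.
A3 applies (level before this adjustment is 10 < 21, so +1): 10 + 1 = 11.
A4 applies (level before this adjustment is 11 < 17, so +1): 11 + 1 = 12.
A5 does not apply.
A6 applies: 12 + 3 = 15.
A7 applies: 15 + 2 = 17.
A8 applies: 17 + 2 = 19.
Final offense level: 19.
Criminal history: 0 prior points → Category A (0-2).
Level 19 falls in the 19-23 band.
Grid: Level 19-23 × Category A = 92-112 weeks.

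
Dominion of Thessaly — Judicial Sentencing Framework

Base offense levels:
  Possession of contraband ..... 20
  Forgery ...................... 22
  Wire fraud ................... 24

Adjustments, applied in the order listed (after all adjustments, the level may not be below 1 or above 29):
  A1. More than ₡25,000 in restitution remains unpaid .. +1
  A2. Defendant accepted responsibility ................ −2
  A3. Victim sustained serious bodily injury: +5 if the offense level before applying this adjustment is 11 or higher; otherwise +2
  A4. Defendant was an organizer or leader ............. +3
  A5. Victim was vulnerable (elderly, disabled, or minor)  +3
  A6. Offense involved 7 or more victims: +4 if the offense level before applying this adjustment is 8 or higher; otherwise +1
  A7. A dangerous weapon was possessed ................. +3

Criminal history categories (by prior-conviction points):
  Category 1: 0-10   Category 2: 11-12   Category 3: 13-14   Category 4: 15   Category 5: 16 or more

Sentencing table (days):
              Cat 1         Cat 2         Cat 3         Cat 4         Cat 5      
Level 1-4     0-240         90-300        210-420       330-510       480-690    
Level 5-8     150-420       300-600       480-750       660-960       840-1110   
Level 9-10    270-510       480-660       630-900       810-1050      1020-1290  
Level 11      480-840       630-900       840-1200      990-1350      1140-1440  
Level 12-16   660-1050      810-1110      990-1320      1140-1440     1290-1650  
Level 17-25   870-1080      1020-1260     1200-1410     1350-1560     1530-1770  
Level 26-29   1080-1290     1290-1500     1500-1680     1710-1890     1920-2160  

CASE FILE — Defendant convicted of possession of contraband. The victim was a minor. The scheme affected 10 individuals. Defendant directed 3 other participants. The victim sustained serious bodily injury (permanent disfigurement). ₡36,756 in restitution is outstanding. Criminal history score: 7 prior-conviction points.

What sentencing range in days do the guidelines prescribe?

Base offense level for possession of contraband: 20.
A1 applies: 20 + 1 = 21.
A3 applies (level before this adjustment is 21 ≥ 11, so +5): 21 + 5 = 26.
A4 applies: 26 + 3 = 29.
A5 applies: 29 + 3 = 32.
A6 applies (level before this adjustment is 32 ≥ 8, so +4): 32 + 4 = 36.
A7 does not apply.
Level 36 exceeds the maximum of 29; capped at 29.
Final offense level: 29.
Criminal history: 7 prior points → Category 1 (0-10).
Level 29 falls in the 26-29 band.
Grid: Level 26-29 × Category 1 = 1080-1290 days.

1080-1290 days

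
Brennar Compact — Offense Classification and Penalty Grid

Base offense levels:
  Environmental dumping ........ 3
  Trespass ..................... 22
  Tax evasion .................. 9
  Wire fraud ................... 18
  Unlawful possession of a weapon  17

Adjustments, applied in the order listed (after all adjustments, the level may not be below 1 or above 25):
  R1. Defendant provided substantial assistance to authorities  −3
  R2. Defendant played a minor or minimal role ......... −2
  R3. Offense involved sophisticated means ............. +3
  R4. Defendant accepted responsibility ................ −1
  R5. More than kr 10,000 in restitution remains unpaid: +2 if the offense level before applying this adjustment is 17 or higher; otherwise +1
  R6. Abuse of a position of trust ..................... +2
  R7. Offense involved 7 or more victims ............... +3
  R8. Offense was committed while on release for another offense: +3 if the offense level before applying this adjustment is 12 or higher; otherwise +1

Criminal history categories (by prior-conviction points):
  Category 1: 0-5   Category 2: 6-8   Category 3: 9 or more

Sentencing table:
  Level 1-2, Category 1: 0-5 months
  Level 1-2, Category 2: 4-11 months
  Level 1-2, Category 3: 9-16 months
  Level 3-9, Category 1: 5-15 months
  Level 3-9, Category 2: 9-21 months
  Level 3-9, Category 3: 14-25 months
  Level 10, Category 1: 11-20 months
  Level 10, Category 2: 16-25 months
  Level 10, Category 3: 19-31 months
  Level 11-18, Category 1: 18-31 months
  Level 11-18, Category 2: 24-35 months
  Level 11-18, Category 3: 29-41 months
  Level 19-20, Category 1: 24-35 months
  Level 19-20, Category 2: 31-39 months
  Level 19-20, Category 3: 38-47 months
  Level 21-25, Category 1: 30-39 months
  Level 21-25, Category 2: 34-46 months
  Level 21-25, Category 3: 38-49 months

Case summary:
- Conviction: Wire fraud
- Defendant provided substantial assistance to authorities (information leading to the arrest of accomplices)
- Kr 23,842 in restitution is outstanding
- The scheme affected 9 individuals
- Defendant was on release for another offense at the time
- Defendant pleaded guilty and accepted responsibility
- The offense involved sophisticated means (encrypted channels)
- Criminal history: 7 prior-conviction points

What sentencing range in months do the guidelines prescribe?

Base offense level for wire fraud: 18.
R1 applies: 18 − 3 = 15.
R2 does not apply.
R3 applies: 15 + 3 = 18.
R4 applies: 18 − 1 = 17.
R5 applies (level before this adjustment is 17 ≥ 17, so +2): 17 + 2 = 19.
R6 does not apply.
R7 applies: 19 + 3 = 22.
R8 applies (level before this adjustment is 22 ≥ 12, so +3): 22 + 3 = 25.
Final offense level: 25.
Criminal history: 7 prior points → Category 2 (6-8).
Level 25 falls in the 21-25 band.
Grid: Level 21-25 × Category 2 = 34-46 months.

34-46 months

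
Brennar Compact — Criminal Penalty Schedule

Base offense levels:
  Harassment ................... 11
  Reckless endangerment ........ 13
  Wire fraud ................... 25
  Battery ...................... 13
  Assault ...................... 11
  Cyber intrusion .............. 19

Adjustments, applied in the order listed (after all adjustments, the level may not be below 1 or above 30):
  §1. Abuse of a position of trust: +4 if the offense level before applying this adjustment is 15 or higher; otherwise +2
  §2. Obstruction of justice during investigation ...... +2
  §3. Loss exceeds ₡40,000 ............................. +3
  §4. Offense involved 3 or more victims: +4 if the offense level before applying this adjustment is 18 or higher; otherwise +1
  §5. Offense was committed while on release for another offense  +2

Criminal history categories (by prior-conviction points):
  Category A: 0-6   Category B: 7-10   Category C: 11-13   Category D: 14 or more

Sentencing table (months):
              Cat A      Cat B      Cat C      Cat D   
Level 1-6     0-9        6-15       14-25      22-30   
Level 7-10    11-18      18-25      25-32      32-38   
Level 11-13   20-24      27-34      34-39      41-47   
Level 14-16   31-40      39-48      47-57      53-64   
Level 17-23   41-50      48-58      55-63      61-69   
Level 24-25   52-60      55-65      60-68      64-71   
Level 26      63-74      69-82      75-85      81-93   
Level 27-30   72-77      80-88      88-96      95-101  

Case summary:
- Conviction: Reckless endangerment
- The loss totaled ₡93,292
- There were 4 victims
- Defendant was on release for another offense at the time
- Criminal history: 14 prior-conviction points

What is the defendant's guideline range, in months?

61-69 months

Base offense level for reckless endangerment: 13.
§1 does not apply.
§2 does not apply.
§3 applies: 13 + 3 = 16.
§4 applies (level before this adjustment is 16 < 18, so +1): 16 + 1 = 17.
§5 applies: 17 + 2 = 19.
Final offense level: 19.
Criminal history: 14 prior points → Category D (14+).
Level 19 falls in the 17-23 band.
Grid: Level 17-23 × Category D = 61-69 months.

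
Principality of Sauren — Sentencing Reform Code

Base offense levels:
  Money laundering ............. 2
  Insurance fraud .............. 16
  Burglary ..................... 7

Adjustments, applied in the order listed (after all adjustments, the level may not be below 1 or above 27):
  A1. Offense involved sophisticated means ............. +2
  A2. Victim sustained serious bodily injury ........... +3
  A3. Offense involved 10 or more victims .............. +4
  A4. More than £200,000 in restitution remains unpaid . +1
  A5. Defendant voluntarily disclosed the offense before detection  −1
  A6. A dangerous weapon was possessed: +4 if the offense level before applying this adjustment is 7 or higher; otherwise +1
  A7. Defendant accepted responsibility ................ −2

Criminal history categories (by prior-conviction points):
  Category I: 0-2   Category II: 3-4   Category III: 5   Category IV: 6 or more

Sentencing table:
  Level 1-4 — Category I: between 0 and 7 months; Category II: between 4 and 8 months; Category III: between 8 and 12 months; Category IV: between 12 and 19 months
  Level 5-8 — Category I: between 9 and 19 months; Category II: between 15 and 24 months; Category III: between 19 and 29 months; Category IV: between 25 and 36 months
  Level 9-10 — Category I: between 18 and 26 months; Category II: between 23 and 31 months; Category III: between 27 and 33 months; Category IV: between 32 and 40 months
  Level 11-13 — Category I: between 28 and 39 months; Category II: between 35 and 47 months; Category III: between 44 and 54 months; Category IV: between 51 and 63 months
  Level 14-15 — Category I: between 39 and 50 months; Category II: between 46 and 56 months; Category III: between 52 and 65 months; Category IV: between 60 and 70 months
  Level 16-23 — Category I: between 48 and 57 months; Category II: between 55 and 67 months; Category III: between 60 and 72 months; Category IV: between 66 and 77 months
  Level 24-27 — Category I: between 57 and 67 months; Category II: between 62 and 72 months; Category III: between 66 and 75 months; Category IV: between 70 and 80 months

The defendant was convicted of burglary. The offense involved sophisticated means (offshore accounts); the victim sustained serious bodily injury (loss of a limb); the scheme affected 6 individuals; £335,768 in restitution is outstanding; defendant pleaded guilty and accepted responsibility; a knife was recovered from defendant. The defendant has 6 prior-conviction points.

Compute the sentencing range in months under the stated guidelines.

Base offense level for burglary: 7.
A1 applies: 7 + 2 = 9.
A2 applies: 9 + 3 = 12.
A4 applies: 12 + 1 = 13.
A5 does not apply.
A6 applies (level before this adjustment is 13 ≥ 7, so +4): 13 + 4 = 17.
A7 applies: 17 − 2 = 15.
Final offense level: 15.
Criminal history: 6 prior points → Category IV (6+).
Level 15 falls in the 14-15 band.
Grid: Level 14-15 × Category IV = 60-70 months.

60-70 months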